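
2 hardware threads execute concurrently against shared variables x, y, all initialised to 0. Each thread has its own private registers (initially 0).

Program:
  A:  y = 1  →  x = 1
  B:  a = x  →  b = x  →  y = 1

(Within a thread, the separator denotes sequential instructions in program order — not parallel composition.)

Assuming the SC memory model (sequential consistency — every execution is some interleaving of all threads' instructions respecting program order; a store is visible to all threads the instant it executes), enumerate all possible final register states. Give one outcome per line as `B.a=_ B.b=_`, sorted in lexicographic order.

B.a=0 B.b=0
B.a=0 B.b=1
B.a=1 B.b=1

outcome vector order: (B.a,B.b)
|SC outcomes| = 3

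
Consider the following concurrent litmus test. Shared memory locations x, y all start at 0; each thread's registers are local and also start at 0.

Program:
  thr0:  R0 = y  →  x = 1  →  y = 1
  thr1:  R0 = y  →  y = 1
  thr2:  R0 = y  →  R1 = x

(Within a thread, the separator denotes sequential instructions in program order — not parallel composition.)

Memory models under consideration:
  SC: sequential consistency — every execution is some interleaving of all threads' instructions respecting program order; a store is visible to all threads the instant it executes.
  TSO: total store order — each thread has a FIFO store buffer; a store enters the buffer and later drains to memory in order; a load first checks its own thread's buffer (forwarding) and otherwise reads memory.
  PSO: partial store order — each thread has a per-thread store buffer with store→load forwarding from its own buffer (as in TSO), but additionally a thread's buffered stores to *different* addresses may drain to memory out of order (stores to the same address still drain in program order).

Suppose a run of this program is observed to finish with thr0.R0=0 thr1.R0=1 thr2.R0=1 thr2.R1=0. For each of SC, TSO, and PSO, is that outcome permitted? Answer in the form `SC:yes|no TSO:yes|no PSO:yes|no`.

SC:no TSO:no PSO:yes

outcome vector order: (thr0.R0,thr1.R0,thr2.R0,thr2.R1)
SC: 11 outcomes — {<0 0 0 0> <0 0 0 1> <0 0 1 0> <0 0 1 1> <0 1 0 0> <0 1 0 1> <0 1 1 1> <1 0 0 0> <1 0 0 1> <1 0 1 0> <1 0 1 1>}
TSO: 11 outcomes — {<0 0 0 0> <0 0 0 1> <0 0 1 0> <0 0 1 1> <0 1 0 0> <0 1 0 1> <0 1 1 1> <1 0 0 0> <1 0 0 1> <1 0 1 0> <1 0 1 1>}
PSO: 12 outcomes — {<0 0 0 0> <0 0 0 1> <0 0 1 0> <0 0 1 1> <0 1 0 0> <0 1 0 1> <0 1 1 0> <0 1 1 1> <1 0 0 0> <1 0 0 1> <1 0 1 0> <1 0 1 1>}
target <0 1 1 0> ∈ {PSO}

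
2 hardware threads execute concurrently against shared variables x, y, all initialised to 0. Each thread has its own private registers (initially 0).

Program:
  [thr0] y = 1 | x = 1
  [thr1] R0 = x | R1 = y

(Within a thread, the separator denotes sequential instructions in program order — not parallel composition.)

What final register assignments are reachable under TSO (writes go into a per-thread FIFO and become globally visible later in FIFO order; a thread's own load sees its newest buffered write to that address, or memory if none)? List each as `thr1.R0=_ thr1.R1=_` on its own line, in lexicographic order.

thr1.R0=0 thr1.R1=0
thr1.R0=0 thr1.R1=1
thr1.R0=1 thr1.R1=1

outcome vector order: (thr1.R0,thr1.R1)
|TSO outcomes| = 3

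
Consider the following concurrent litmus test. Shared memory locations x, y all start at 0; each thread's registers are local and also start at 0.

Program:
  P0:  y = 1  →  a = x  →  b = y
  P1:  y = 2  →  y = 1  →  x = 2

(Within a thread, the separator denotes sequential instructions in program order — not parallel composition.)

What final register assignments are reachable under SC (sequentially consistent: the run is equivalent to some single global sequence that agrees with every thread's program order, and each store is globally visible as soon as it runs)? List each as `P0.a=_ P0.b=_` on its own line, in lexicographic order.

P0.a=0 P0.b=1
P0.a=0 P0.b=2
P0.a=2 P0.b=1

outcome vector order: (P0.a,P0.b)
|SC outcomes| = 3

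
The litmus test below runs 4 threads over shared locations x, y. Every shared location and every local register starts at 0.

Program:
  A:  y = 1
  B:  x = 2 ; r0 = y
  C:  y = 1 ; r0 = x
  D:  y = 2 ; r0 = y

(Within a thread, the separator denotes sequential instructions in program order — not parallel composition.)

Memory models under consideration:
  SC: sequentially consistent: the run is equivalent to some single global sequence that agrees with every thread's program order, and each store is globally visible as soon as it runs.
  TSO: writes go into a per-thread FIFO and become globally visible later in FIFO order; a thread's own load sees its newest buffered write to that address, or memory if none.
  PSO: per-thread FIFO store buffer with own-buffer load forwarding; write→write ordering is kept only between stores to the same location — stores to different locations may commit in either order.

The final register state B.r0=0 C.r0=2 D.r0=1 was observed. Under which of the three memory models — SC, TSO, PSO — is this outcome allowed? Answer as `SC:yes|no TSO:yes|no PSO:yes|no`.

outcome vector order: (B.r0,C.r0,D.r0)
under SC → 0/2/1; 0/2/2; 1/0/1; 1/0/2; 1/2/1; 1/2/2; 2/0/1; 2/0/2; 2/2/1; 2/2/2
under TSO → 0/0/1; 0/0/2; 0/2/1; 0/2/2; 1/0/1; 1/0/2; 1/2/1; 1/2/2; 2/0/1; 2/0/2; 2/2/1; 2/2/2
under PSO → 0/0/1; 0/0/2; 0/2/1; 0/2/2; 1/0/1; 1/0/2; 1/2/1; 1/2/2; 2/0/1; 2/0/2; 2/2/1; 2/2/2
target 0/2/1 ∈ {SC,TSO,PSO}

SC:yes TSO:yes PSO:yes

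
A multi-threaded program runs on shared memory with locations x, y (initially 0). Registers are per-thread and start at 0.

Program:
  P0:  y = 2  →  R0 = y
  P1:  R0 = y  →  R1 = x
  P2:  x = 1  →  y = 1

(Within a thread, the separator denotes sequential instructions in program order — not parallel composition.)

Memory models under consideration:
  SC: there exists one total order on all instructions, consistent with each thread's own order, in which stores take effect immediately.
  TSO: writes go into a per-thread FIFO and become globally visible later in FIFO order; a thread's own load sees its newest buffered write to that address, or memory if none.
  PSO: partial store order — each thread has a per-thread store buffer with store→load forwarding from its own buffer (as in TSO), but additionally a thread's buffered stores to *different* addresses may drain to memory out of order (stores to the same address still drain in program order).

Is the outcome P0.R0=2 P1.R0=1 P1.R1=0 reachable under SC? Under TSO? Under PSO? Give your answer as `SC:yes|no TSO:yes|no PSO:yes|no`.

SC:no TSO:no PSO:yes

outcome vector order: (P0.R0,P1.R0,P1.R1)
SC: 10 outcomes — {1/0/0; 1/0/1; 1/1/1; 1/2/0; 1/2/1; 2/0/0; 2/0/1; 2/1/1; 2/2/0; 2/2/1}
TSO: 10 outcomes — {1/0/0; 1/0/1; 1/1/1; 1/2/0; 1/2/1; 2/0/0; 2/0/1; 2/1/1; 2/2/0; 2/2/1}
PSO: 12 outcomes — {1/0/0; 1/0/1; 1/1/0; 1/1/1; 1/2/0; 1/2/1; 2/0/0; 2/0/1; 2/1/0; 2/1/1; 2/2/0; 2/2/1}
target 2/1/0 ∈ {PSO}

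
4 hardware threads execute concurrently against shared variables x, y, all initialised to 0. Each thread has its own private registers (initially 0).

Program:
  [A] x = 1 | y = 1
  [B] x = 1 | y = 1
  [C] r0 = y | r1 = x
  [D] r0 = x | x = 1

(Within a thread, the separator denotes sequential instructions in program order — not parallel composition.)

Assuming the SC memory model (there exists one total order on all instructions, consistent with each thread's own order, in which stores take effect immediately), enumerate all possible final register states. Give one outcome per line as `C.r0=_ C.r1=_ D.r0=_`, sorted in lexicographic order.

outcome vector order: (C.r0,C.r1,D.r0)
|SC outcomes| = 6

C.r0=0 C.r1=0 D.r0=0
C.r0=0 C.r1=0 D.r0=1
C.r0=0 C.r1=1 D.r0=0
C.r0=0 C.r1=1 D.r0=1
C.r0=1 C.r1=1 D.r0=0
C.r0=1 C.r1=1 D.r0=1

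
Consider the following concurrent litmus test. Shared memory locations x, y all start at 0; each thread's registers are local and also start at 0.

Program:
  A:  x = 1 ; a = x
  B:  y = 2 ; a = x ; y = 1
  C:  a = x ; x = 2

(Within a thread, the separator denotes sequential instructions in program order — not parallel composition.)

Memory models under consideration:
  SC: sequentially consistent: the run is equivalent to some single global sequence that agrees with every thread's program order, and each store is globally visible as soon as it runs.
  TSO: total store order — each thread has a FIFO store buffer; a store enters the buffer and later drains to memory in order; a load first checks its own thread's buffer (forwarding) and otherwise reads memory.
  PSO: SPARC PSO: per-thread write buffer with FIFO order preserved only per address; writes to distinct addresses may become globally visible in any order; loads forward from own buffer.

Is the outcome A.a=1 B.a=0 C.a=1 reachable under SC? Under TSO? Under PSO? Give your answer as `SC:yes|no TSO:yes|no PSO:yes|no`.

outcome vector order: (A.a,B.a,C.a)
[SC] allowed = {<1 0 0> <1 0 1> <1 1 0> <1 1 1> <1 2 0> <1 2 1> <2 0 0> <2 0 1> <2 1 0> <2 1 1> <2 2 0> <2 2 1>}
[TSO] allowed = {<1 0 0> <1 0 1> <1 1 0> <1 1 1> <1 2 0> <1 2 1> <2 0 0> <2 0 1> <2 1 0> <2 1 1> <2 2 0> <2 2 1>}
[PSO] allowed = {<1 0 0> <1 0 1> <1 1 0> <1 1 1> <1 2 0> <1 2 1> <2 0 0> <2 0 1> <2 1 0> <2 1 1> <2 2 0> <2 2 1>}
target <1 0 1> ∈ {SC,TSO,PSO}

SC:yes TSO:yes PSO:yes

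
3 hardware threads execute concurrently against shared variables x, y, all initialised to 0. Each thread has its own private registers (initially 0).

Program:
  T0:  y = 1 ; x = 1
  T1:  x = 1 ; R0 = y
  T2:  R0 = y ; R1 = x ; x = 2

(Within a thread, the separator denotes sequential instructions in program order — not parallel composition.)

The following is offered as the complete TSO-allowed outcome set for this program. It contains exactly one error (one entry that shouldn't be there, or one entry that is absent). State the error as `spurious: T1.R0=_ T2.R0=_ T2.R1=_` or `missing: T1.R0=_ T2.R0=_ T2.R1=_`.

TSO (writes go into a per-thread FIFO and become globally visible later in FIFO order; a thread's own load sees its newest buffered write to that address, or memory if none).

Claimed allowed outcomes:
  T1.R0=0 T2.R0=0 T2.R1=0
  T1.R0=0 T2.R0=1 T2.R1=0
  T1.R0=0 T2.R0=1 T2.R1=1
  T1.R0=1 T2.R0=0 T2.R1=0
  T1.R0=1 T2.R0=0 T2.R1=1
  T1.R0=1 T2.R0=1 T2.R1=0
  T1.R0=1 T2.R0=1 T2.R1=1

outcome vector order: (T1.R0,T2.R0,T2.R1)
TSO (8): (0,0,0); (0,0,1); (0,1,0); (0,1,1); (1,0,0); (1,0,1); (1,1,0); (1,1,1)
TSO∖claimed = {(0,0,1)}

missing: T1.R0=0 T2.R0=0 T2.R1=1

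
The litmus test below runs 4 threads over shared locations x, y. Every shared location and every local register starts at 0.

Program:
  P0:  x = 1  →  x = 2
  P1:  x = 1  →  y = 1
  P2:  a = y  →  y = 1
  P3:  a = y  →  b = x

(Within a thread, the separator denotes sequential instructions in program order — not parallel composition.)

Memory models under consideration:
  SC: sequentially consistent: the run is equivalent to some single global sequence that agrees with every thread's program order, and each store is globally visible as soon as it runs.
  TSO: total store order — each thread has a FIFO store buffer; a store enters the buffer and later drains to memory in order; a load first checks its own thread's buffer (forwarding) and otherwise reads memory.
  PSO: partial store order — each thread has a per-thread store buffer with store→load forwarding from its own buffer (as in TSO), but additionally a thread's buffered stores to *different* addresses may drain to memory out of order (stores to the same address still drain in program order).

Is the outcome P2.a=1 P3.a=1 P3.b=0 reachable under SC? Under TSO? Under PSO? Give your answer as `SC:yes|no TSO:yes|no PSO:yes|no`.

outcome vector order: (P2.a,P3.a,P3.b)
[SC] allowed = {<0 0 0>, <0 0 1>, <0 0 2>, <0 1 0>, <0 1 1>, <0 1 2>, <1 0 0>, <1 0 1>, <1 0 2>, <1 1 1>, <1 1 2>}
[TSO] allowed = {<0 0 0>, <0 0 1>, <0 0 2>, <0 1 0>, <0 1 1>, <0 1 2>, <1 0 0>, <1 0 1>, <1 0 2>, <1 1 1>, <1 1 2>}
[PSO] allowed = {<0 0 0>, <0 0 1>, <0 0 2>, <0 1 0>, <0 1 1>, <0 1 2>, <1 0 0>, <1 0 1>, <1 0 2>, <1 1 0>, <1 1 1>, <1 1 2>}
target <1 1 0> ∈ {PSO}

SC:no TSO:no PSO:yes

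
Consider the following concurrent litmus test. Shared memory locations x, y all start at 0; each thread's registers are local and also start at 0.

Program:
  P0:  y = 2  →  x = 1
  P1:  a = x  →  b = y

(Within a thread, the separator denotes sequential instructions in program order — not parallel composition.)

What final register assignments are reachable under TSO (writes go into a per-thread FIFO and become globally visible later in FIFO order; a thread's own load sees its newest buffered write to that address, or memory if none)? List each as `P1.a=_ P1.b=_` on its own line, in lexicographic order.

P1.a=0 P1.b=0
P1.a=0 P1.b=2
P1.a=1 P1.b=2

outcome vector order: (P1.a,P1.b)
|TSO outcomes| = 3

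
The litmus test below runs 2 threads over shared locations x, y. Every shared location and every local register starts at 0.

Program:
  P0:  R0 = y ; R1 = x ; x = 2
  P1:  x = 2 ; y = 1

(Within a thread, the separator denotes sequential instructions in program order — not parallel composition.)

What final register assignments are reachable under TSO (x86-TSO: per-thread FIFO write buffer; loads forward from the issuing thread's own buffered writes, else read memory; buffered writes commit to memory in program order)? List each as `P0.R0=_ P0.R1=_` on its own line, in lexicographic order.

P0.R0=0 P0.R1=0
P0.R0=0 P0.R1=2
P0.R0=1 P0.R1=2

outcome vector order: (P0.R0,P0.R1)
|TSO outcomes| = 3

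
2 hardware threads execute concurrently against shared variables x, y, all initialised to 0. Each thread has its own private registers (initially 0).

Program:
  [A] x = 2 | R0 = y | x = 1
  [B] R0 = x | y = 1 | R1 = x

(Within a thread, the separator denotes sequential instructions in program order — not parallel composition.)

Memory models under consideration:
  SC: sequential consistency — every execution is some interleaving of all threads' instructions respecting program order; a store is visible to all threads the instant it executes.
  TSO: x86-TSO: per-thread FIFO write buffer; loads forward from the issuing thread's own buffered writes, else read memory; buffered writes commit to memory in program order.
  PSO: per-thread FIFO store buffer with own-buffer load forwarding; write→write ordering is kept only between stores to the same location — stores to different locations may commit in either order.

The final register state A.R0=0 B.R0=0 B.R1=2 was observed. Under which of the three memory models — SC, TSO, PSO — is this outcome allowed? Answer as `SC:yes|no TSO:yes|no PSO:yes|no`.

SC:yes TSO:yes PSO:yes

outcome vector order: (A.R0,B.R0,B.R1)
SC (10): <0 0 1>, <0 0 2>, <0 1 1>, <0 2 1>, <0 2 2>, <1 0 0>, <1 0 1>, <1 0 2>, <1 2 1>, <1 2 2>
TSO (11): <0 0 0>, <0 0 1>, <0 0 2>, <0 1 1>, <0 2 1>, <0 2 2>, <1 0 0>, <1 0 1>, <1 0 2>, <1 2 1>, <1 2 2>
PSO (11): <0 0 0>, <0 0 1>, <0 0 2>, <0 1 1>, <0 2 1>, <0 2 2>, <1 0 0>, <1 0 1>, <1 0 2>, <1 2 1>, <1 2 2>
target <0 0 2> ∈ {SC,TSO,PSO}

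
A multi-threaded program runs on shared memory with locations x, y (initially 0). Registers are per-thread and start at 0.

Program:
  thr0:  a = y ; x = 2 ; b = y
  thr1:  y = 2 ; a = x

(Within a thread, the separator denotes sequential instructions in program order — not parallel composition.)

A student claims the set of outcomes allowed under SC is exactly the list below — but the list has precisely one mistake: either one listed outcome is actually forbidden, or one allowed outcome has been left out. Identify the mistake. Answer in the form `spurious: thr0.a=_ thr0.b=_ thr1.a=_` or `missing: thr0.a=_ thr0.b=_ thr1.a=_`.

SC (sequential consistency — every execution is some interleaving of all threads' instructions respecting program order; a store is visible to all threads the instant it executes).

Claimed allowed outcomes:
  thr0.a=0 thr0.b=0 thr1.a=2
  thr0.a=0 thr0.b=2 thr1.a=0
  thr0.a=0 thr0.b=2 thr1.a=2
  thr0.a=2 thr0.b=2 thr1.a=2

missing: thr0.a=2 thr0.b=2 thr1.a=0

outcome vector order: (thr0.a,thr0.b,thr1.a)
SC: 5 outcomes — {(0,0,2); (0,2,0); (0,2,2); (2,2,0); (2,2,2)}
SC∖claimed = {(2,2,0)}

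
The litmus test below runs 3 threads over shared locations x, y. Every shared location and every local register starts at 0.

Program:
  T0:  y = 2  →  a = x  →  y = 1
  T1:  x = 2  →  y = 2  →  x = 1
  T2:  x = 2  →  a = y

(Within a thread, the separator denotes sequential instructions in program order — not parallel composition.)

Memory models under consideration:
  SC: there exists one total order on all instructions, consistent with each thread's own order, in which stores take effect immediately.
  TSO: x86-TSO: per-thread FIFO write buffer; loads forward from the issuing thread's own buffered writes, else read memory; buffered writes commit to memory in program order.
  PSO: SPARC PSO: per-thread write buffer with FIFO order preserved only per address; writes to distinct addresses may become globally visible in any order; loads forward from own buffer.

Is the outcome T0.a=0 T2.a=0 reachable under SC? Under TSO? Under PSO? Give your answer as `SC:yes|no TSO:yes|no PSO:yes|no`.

SC:no TSO:yes PSO:yes

outcome vector order: (T0.a,T2.a)
[SC] allowed = {(0,1); (0,2); (1,0); (1,1); (1,2); (2,0); (2,1); (2,2)}
[TSO] allowed = {(0,0); (0,1); (0,2); (1,0); (1,1); (1,2); (2,0); (2,1); (2,2)}
[PSO] allowed = {(0,0); (0,1); (0,2); (1,0); (1,1); (1,2); (2,0); (2,1); (2,2)}
target (0,0) ∈ {TSO,PSO}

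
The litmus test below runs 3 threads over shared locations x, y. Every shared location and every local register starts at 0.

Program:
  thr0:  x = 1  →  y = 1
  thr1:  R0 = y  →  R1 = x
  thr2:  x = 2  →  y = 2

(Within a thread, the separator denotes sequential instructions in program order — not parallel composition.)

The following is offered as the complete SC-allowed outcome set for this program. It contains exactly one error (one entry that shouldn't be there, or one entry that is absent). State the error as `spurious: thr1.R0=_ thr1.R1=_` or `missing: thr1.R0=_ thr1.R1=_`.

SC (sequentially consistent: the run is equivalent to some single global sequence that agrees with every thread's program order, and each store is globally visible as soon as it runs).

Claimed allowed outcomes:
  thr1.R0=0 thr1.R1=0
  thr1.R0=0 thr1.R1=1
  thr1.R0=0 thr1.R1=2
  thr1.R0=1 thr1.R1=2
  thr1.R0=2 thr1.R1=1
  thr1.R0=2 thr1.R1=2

outcome vector order: (thr1.R0,thr1.R1)
[SC] allowed = {00 01 02 11 12 21 22}
SC∖claimed = {11}

missing: thr1.R0=1 thr1.R1=1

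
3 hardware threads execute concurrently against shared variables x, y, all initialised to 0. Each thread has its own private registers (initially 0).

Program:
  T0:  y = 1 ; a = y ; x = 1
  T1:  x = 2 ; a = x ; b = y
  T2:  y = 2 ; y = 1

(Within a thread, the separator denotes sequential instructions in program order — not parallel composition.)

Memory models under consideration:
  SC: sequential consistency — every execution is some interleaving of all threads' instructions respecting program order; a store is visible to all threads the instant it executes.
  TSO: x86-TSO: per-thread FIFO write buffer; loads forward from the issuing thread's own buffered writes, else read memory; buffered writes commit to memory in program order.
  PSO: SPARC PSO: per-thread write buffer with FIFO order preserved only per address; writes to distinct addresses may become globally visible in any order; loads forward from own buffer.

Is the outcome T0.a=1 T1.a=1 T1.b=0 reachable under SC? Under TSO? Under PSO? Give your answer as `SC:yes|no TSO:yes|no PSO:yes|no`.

SC:no TSO:no PSO:yes

outcome vector order: (T0.a,T1.a,T1.b)
SC: 10 outcomes — {<1 1 1>, <1 1 2>, <1 2 0>, <1 2 1>, <1 2 2>, <2 1 1>, <2 1 2>, <2 2 0>, <2 2 1>, <2 2 2>}
TSO: 10 outcomes — {<1 1 1>, <1 1 2>, <1 2 0>, <1 2 1>, <1 2 2>, <2 1 1>, <2 1 2>, <2 2 0>, <2 2 1>, <2 2 2>}
PSO: 11 outcomes — {<1 1 0>, <1 1 1>, <1 1 2>, <1 2 0>, <1 2 1>, <1 2 2>, <2 1 1>, <2 1 2>, <2 2 0>, <2 2 1>, <2 2 2>}
target <1 1 0> ∈ {PSO}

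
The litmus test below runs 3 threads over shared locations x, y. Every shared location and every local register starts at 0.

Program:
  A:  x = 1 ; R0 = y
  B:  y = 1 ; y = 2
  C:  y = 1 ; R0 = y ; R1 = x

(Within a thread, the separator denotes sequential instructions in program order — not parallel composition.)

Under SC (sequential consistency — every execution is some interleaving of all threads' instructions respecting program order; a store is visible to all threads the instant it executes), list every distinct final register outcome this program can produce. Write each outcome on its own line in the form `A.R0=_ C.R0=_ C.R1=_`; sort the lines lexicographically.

A.R0=0 C.R0=1 C.R1=1
A.R0=0 C.R0=2 C.R1=1
A.R0=1 C.R0=1 C.R1=0
A.R0=1 C.R0=1 C.R1=1
A.R0=1 C.R0=2 C.R1=1
A.R0=2 C.R0=1 C.R1=0
A.R0=2 C.R0=1 C.R1=1
A.R0=2 C.R0=2 C.R1=0
A.R0=2 C.R0=2 C.R1=1

outcome vector order: (A.R0,C.R0,C.R1)
|SC outcomes| = 9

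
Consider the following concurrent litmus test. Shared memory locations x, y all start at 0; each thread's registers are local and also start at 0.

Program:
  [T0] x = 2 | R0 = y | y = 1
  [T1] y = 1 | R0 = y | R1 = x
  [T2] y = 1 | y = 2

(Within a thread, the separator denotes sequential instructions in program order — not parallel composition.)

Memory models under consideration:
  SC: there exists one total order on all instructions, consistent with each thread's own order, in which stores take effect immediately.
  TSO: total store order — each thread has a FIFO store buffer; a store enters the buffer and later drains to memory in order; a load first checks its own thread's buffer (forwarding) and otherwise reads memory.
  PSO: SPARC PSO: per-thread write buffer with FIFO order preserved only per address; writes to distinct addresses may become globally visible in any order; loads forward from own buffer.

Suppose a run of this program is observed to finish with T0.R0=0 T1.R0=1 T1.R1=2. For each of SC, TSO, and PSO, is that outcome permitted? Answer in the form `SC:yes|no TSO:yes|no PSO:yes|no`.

outcome vector order: (T0.R0,T1.R0,T1.R1)
[SC] allowed = {(0,1,2), (0,2,2), (1,1,0), (1,1,2), (1,2,2), (2,1,0), (2,1,2), (2,2,0), (2,2,2)}
[TSO] allowed = {(0,1,0), (0,1,2), (0,2,0), (0,2,2), (1,1,0), (1,1,2), (1,2,0), (1,2,2), (2,1,0), (2,1,2), (2,2,0), (2,2,2)}
[PSO] allowed = {(0,1,0), (0,1,2), (0,2,0), (0,2,2), (1,1,0), (1,1,2), (1,2,0), (1,2,2), (2,1,0), (2,1,2), (2,2,0), (2,2,2)}
target (0,1,2) ∈ {SC,TSO,PSO}

SC:yes TSO:yes PSO:yes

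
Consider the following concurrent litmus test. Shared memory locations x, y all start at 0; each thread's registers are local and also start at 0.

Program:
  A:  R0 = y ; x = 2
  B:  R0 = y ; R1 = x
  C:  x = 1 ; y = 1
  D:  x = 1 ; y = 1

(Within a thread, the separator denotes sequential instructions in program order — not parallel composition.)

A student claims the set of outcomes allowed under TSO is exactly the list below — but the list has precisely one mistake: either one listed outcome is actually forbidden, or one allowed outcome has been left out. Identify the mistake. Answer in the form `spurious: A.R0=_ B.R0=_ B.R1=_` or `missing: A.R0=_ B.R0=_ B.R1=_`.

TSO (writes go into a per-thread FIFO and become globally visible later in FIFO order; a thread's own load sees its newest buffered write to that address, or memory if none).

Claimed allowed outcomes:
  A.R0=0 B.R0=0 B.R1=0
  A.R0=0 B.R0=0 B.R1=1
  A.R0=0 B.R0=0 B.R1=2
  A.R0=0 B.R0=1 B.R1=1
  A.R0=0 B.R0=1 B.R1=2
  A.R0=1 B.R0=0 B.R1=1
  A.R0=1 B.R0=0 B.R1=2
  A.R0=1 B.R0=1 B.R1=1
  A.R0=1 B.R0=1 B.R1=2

missing: A.R0=1 B.R0=0 B.R1=0

outcome vector order: (A.R0,B.R0,B.R1)
TSO: 10 outcomes — {(0,0,0), (0,0,1), (0,0,2), (0,1,1), (0,1,2), (1,0,0), (1,0,1), (1,0,2), (1,1,1), (1,1,2)}
TSO∖claimed = {(1,0,0)}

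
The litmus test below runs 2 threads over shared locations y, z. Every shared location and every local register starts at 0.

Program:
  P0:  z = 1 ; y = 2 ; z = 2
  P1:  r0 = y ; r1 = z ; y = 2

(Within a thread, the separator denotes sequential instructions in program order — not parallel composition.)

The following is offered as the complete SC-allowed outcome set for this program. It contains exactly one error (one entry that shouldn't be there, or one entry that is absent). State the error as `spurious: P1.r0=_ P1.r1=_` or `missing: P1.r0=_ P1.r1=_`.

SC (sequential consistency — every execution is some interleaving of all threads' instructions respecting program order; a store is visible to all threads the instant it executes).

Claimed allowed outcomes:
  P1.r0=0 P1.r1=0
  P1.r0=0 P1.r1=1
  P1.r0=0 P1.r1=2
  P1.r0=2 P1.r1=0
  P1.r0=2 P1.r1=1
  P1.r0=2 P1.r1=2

outcome vector order: (P1.r0,P1.r1)
SC: 5 outcomes — {00; 01; 02; 21; 22}
claimed∖SC = {20}

spurious: P1.r0=2 P1.r1=0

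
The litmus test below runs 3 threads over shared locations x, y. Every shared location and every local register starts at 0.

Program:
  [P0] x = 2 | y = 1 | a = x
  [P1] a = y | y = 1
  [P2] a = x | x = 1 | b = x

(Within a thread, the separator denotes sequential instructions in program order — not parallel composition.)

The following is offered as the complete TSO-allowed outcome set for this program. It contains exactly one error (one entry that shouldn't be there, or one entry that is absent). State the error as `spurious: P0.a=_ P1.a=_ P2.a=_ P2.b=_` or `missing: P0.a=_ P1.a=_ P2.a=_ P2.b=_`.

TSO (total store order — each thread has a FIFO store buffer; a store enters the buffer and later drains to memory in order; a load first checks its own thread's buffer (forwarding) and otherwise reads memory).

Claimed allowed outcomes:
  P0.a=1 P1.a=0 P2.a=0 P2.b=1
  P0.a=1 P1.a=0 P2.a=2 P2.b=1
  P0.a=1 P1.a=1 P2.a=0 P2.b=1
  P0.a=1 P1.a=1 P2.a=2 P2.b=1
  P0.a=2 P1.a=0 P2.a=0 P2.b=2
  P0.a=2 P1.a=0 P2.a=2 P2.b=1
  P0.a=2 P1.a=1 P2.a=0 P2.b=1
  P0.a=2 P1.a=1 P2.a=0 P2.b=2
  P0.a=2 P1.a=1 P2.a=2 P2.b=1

outcome vector order: (P0.a,P1.a,P2.a,P2.b)
under TSO → <1 0 0 1>, <1 0 2 1>, <1 1 0 1>, <1 1 2 1>, <2 0 0 1>, <2 0 0 2>, <2 0 2 1>, <2 1 0 1>, <2 1 0 2>, <2 1 2 1>
TSO∖claimed = {<2 0 0 1>}

missing: P0.a=2 P1.a=0 P2.a=0 P2.b=1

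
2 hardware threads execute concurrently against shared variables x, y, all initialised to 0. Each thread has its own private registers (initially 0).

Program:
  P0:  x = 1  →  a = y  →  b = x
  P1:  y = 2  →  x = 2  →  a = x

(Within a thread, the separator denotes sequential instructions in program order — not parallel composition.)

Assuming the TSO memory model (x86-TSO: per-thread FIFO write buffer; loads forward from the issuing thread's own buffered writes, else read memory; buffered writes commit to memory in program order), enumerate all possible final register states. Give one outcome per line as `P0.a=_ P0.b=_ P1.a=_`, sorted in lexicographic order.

outcome vector order: (P0.a,P0.b,P1.a)
|TSO outcomes| = 6

P0.a=0 P0.b=1 P1.a=1
P0.a=0 P0.b=1 P1.a=2
P0.a=0 P0.b=2 P1.a=2
P0.a=2 P0.b=1 P1.a=1
P0.a=2 P0.b=1 P1.a=2
P0.a=2 P0.b=2 P1.a=2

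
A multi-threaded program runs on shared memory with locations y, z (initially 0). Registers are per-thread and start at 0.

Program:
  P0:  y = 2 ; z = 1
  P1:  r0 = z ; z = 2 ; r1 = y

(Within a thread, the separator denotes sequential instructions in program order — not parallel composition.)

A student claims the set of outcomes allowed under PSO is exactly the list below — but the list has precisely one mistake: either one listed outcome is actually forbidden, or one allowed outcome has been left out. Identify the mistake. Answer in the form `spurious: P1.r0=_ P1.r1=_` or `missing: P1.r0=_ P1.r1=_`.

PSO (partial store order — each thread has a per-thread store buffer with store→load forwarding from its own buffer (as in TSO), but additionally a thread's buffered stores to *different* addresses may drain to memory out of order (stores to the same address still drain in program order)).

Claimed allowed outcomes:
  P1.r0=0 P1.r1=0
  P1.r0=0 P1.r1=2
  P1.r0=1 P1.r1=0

missing: P1.r0=1 P1.r1=2

outcome vector order: (P1.r0,P1.r1)
PSO (4): <0 0>; <0 2>; <1 0>; <1 2>
PSO∖claimed = {<1 2>}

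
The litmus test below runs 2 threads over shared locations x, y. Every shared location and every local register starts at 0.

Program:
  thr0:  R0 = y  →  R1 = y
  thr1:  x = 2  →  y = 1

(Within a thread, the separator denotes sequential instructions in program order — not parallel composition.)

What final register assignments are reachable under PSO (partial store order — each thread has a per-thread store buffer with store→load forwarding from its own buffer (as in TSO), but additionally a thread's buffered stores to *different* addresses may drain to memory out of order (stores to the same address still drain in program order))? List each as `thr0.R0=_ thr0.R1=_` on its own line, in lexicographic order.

outcome vector order: (thr0.R0,thr0.R1)
|PSO outcomes| = 3

thr0.R0=0 thr0.R1=0
thr0.R0=0 thr0.R1=1
thr0.R0=1 thr0.R1=1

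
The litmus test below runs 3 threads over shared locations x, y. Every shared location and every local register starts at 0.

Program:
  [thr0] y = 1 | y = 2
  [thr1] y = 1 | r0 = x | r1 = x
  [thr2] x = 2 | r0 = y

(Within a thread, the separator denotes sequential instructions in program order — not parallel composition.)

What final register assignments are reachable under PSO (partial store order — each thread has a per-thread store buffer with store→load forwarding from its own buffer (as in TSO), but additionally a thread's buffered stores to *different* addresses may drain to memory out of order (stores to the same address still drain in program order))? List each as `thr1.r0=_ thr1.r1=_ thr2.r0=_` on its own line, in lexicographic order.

outcome vector order: (thr1.r0,thr1.r1,thr2.r0)
|PSO outcomes| = 9

thr1.r0=0 thr1.r1=0 thr2.r0=0
thr1.r0=0 thr1.r1=0 thr2.r0=1
thr1.r0=0 thr1.r1=0 thr2.r0=2
thr1.r0=0 thr1.r1=2 thr2.r0=0
thr1.r0=0 thr1.r1=2 thr2.r0=1
thr1.r0=0 thr1.r1=2 thr2.r0=2
thr1.r0=2 thr1.r1=2 thr2.r0=0
thr1.r0=2 thr1.r1=2 thr2.r0=1
thr1.r0=2 thr1.r1=2 thr2.r0=2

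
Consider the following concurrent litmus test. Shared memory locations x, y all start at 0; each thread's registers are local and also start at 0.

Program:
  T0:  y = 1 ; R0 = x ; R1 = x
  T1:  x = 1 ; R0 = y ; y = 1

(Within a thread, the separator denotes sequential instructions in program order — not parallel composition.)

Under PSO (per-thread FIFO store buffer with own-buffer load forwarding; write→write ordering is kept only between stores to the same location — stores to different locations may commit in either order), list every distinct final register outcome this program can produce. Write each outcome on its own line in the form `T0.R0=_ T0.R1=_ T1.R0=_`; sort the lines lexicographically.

T0.R0=0 T0.R1=0 T1.R0=0
T0.R0=0 T0.R1=0 T1.R0=1
T0.R0=0 T0.R1=1 T1.R0=0
T0.R0=0 T0.R1=1 T1.R0=1
T0.R0=1 T0.R1=1 T1.R0=0
T0.R0=1 T0.R1=1 T1.R0=1

outcome vector order: (T0.R0,T0.R1,T1.R0)
|PSO outcomes| = 6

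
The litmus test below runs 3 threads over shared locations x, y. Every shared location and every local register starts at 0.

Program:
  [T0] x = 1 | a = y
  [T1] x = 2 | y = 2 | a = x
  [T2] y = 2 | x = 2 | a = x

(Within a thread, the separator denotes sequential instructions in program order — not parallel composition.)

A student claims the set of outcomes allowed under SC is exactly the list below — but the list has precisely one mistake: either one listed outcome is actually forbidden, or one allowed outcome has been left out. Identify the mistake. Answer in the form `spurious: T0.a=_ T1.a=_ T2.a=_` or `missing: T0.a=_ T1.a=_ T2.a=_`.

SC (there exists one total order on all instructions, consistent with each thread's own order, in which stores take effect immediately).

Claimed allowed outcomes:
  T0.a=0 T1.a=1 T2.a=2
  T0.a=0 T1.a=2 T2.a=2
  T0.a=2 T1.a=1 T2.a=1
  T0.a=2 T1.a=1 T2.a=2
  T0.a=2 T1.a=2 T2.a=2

missing: T0.a=2 T1.a=2 T2.a=1

outcome vector order: (T0.a,T1.a,T2.a)
SC: 6 outcomes — {<0 1 2>; <0 2 2>; <2 1 1>; <2 1 2>; <2 2 1>; <2 2 2>}
SC∖claimed = {<2 2 1>}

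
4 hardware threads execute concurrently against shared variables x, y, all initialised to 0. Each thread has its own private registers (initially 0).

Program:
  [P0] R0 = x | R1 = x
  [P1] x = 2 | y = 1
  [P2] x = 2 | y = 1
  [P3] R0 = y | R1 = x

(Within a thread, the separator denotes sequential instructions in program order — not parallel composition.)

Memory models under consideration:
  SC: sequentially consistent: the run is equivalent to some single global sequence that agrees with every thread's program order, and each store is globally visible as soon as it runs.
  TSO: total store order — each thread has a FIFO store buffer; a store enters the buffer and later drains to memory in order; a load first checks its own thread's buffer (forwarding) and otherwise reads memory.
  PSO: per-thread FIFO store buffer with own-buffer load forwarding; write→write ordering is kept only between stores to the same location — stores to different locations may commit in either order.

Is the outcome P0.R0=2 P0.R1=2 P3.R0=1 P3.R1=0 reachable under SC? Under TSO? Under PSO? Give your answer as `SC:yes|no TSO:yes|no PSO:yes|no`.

outcome vector order: (P0.R0,P0.R1,P3.R0,P3.R1)
under SC → (0,0,0,0); (0,0,0,2); (0,0,1,2); (0,2,0,0); (0,2,0,2); (0,2,1,2); (2,2,0,0); (2,2,0,2); (2,2,1,2)
under TSO → (0,0,0,0); (0,0,0,2); (0,0,1,2); (0,2,0,0); (0,2,0,2); (0,2,1,2); (2,2,0,0); (2,2,0,2); (2,2,1,2)
under PSO → (0,0,0,0); (0,0,0,2); (0,0,1,0); (0,0,1,2); (0,2,0,0); (0,2,0,2); (0,2,1,0); (0,2,1,2); (2,2,0,0); (2,2,0,2); (2,2,1,0); (2,2,1,2)
target (2,2,1,0) ∈ {PSO}

SC:no TSO:no PSO:yes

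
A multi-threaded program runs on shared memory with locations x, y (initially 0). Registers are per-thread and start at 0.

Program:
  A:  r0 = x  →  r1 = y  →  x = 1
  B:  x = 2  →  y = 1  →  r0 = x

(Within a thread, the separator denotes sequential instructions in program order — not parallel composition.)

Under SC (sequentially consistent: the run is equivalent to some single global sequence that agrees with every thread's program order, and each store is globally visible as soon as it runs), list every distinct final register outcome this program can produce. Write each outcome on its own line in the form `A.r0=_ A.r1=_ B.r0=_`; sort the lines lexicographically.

A.r0=0 A.r1=0 B.r0=1
A.r0=0 A.r1=0 B.r0=2
A.r0=0 A.r1=1 B.r0=1
A.r0=0 A.r1=1 B.r0=2
A.r0=2 A.r1=0 B.r0=1
A.r0=2 A.r1=0 B.r0=2
A.r0=2 A.r1=1 B.r0=1
A.r0=2 A.r1=1 B.r0=2

outcome vector order: (A.r0,A.r1,B.r0)
|SC outcomes| = 8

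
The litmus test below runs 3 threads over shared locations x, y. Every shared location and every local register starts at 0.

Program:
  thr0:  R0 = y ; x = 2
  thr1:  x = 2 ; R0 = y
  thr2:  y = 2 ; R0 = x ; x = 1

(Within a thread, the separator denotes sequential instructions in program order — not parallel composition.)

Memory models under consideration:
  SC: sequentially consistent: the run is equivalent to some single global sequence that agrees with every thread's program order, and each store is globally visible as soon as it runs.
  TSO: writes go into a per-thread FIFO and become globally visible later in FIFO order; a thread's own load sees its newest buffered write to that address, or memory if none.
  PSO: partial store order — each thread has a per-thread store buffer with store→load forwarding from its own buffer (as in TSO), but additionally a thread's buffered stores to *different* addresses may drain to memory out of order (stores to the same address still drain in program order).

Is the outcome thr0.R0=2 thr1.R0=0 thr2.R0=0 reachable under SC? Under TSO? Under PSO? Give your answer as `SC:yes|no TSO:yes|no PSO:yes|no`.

SC:no TSO:yes PSO:yes

outcome vector order: (thr0.R0,thr1.R0,thr2.R0)
SC: 6 outcomes — {0/0/2, 0/2/0, 0/2/2, 2/0/2, 2/2/0, 2/2/2}
TSO: 8 outcomes — {0/0/0, 0/0/2, 0/2/0, 0/2/2, 2/0/0, 2/0/2, 2/2/0, 2/2/2}
PSO: 8 outcomes — {0/0/0, 0/0/2, 0/2/0, 0/2/2, 2/0/0, 2/0/2, 2/2/0, 2/2/2}
target 2/0/0 ∈ {TSO,PSO}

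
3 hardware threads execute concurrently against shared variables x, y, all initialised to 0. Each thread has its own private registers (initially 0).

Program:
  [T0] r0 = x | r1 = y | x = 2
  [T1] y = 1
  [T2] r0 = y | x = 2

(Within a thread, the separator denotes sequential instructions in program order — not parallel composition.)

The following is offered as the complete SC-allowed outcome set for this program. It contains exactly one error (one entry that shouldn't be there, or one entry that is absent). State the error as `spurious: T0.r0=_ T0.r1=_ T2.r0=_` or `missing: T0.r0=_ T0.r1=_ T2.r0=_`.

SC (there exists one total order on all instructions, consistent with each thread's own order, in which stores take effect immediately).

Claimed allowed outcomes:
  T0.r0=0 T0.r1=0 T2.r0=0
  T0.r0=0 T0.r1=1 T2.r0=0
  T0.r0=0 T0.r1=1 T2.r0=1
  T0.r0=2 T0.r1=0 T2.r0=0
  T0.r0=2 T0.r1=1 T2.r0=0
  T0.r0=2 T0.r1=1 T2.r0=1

missing: T0.r0=0 T0.r1=0 T2.r0=1

outcome vector order: (T0.r0,T0.r1,T2.r0)
SC (7): 000, 001, 010, 011, 200, 210, 211
SC∖claimed = {001}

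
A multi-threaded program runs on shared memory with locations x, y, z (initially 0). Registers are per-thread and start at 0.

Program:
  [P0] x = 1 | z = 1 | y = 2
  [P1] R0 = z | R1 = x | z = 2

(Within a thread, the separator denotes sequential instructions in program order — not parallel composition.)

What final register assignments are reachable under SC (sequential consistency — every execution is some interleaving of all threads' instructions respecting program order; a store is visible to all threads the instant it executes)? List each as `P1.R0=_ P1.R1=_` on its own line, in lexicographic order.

P1.R0=0 P1.R1=0
P1.R0=0 P1.R1=1
P1.R0=1 P1.R1=1

outcome vector order: (P1.R0,P1.R1)
|SC outcomes| = 3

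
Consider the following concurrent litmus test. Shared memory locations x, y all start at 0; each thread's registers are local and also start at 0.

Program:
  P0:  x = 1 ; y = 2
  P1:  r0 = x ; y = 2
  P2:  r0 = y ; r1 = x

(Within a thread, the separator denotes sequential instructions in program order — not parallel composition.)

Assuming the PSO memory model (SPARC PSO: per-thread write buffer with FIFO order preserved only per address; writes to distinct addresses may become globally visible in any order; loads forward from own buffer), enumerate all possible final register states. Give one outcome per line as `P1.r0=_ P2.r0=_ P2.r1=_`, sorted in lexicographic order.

outcome vector order: (P1.r0,P2.r0,P2.r1)
|PSO outcomes| = 8

P1.r0=0 P2.r0=0 P2.r1=0
P1.r0=0 P2.r0=0 P2.r1=1
P1.r0=0 P2.r0=2 P2.r1=0
P1.r0=0 P2.r0=2 P2.r1=1
P1.r0=1 P2.r0=0 P2.r1=0
P1.r0=1 P2.r0=0 P2.r1=1
P1.r0=1 P2.r0=2 P2.r1=0
P1.r0=1 P2.r0=2 P2.r1=1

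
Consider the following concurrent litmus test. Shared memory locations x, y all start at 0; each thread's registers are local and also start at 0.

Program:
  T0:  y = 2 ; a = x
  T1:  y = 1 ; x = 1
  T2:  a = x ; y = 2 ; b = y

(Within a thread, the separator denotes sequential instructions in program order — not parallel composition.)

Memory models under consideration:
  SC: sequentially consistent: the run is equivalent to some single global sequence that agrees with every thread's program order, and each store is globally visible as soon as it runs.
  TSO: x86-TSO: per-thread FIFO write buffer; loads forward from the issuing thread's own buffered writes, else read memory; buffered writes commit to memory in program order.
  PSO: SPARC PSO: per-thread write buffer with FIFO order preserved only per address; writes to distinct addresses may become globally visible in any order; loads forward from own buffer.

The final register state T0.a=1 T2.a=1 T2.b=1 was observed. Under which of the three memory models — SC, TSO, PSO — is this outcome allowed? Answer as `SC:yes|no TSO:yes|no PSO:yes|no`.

SC:no TSO:no PSO:yes

outcome vector order: (T0.a,T2.a,T2.b)
[SC] allowed = {(0,0,1) (0,0,2) (0,1,2) (1,0,1) (1,0,2) (1,1,2)}
[TSO] allowed = {(0,0,1) (0,0,2) (0,1,2) (1,0,1) (1,0,2) (1,1,2)}
[PSO] allowed = {(0,0,1) (0,0,2) (0,1,1) (0,1,2) (1,0,1) (1,0,2) (1,1,1) (1,1,2)}
target (1,1,1) ∈ {PSO}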